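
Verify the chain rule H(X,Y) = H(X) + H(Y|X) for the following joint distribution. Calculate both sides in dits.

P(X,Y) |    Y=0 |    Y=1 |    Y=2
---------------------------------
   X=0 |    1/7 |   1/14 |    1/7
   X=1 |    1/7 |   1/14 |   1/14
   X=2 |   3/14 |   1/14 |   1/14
H(X,Y) = 0.9149, H(X) = 0.4748, H(Y|X) = 0.4400 (all in dits)

Chain rule: H(X,Y) = H(X) + H(Y|X)

Left side — joint entropy directly:
H(X,Y) = -Σ p(x,y) log p(x,y) = 0.9149 dits

Right side — compute H(Y|X) from the conditional distributions:
P(X) = (5/14, 2/7, 5/14), so H(X) = 0.4748 dits
H(Y|X) = Σ_x P(X=x) · H(Y|X=x):
  P(Y|X=0) = (2/5, 1/5, 2/5), H(Y|X=0) = 0.4581, weight P(X=0) = 5/14
  P(Y|X=1) = (1/2, 1/4, 1/4), H(Y|X=1) = 0.4515, weight P(X=1) = 2/7
  P(Y|X=2) = (3/5, 1/5, 1/5), H(Y|X=2) = 0.4127, weight P(X=2) = 5/14
H(Y|X) = 0.4400 dits

H(X) + H(Y|X) = 0.4748 + 0.4400 = 0.9149 dits

Both sides equal 0.9149 dits. ✓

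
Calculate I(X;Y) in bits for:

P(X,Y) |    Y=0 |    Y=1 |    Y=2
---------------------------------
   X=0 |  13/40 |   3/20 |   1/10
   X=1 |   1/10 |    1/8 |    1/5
0.1003 bits

Mutual information: I(X;Y) = H(X) + H(Y) - H(X,Y)

Marginals:
P(X) = (23/40, 17/40), H(X) = 0.9837 bits
P(Y) = (17/40, 11/40, 3/10), H(Y) = 1.5579 bits

Joint entropy: H(X,Y) = 2.4413 bits

I(X;Y) = 0.9837 + 1.5579 - 2.4413 = 0.1003 bits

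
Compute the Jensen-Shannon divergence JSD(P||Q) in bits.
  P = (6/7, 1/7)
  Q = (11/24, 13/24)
0.1336 bits

Jensen-Shannon divergence is:
JSD(P||Q) = 0.5 × D_KL(P||M) + 0.5 × D_KL(Q||M)
where M = 0.5 × (P + Q) is the mixture distribution.

M = 0.5 × (6/7, 1/7) + 0.5 × (11/24, 13/24) = (0.657738, 0.342262)

D_KL(P||M) = 0.1474 bits
D_KL(Q||M) = 0.1199 bits

JSD(P||Q) = 0.5 × 0.1474 + 0.5 × 0.1199 = 0.1336 bits

Unlike KL divergence, JSD is symmetric and bounded: 0 ≤ JSD ≤ log(2).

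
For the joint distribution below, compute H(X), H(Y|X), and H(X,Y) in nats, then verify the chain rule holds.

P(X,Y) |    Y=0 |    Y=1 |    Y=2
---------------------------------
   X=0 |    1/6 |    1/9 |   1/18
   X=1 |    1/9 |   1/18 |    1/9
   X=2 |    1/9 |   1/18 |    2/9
H(X,Y) = 2.0911, H(X) = 1.0893, H(Y|X) = 1.0018 (all in nats)

Chain rule: H(X,Y) = H(X) + H(Y|X)

Left side — joint entropy directly:
H(X,Y) = -Σ p(x,y) log p(x,y) = 2.0911 nats

Right side — compute H(Y|X) from the conditional distributions:
P(X) = (1/3, 5/18, 7/18), so H(X) = 1.0893 nats
H(Y|X) = Σ_x P(X=x) · H(Y|X=x):
  P(Y|X=0) = (1/2, 1/3, 1/6), H(Y|X=0) = 1.0114, weight P(X=0) = 1/3
  P(Y|X=1) = (2/5, 1/5, 2/5), H(Y|X=1) = 1.0549, weight P(X=1) = 5/18
  P(Y|X=2) = (2/7, 1/7, 4/7), H(Y|X=2) = 0.9557, weight P(X=2) = 7/18
H(Y|X) = 1.0018 nats

H(X) + H(Y|X) = 1.0893 + 1.0018 = 2.0911 nats

Both sides equal 2.0911 nats. ✓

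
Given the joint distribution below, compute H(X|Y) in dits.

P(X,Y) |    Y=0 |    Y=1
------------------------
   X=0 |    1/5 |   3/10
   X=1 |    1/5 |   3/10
0.3010 dits

Using the chain rule: H(X|Y) = H(X,Y) - H(Y)

First, compute H(X,Y) = 0.5933 dits

Marginal P(Y) = (2/5, 3/5)
H(Y) = 0.2923 dits

H(X|Y) = H(X,Y) - H(Y) = 0.5933 - 0.2923 = 0.3010 dits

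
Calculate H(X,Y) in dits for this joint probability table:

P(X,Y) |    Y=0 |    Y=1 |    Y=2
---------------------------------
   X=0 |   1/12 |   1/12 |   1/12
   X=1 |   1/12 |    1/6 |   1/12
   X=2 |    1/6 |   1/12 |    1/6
0.9287 dits

Joint entropy is H(X,Y) = -Σ_{x,y} p(x,y) log p(x,y).

Summing over all non-zero entries:
H(X,Y) = -[1/12·log_10(1/12) + 1/12·log_10(1/12) + 1/12·log_10(1/12) + 1/12·log_10(1/12) + 1/6·log_10(1/6) + 1/12·log_10(1/12) + 1/6·log_10(1/6) + 1/12·log_10(1/12) + 1/6·log_10(1/6)]
H(X,Y) = 0.9287 dits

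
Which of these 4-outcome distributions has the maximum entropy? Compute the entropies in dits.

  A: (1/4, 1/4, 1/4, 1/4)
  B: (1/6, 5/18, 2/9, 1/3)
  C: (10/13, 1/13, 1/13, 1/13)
A

For a discrete distribution over n outcomes, entropy is maximized by the uniform distribution.

Computing entropies:
H(A) = 0.6021 dits
H(B) = 0.5884 dits
H(C) = 0.3447 dits

The uniform distribution (where all probabilities equal 1/4) achieves the maximum entropy of log_10(4) = 0.6021 dits.

Distribution A has the highest entropy.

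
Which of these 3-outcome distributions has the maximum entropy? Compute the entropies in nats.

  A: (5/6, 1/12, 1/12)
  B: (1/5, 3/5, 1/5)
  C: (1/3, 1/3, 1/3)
C

For a discrete distribution over n outcomes, entropy is maximized by the uniform distribution.

Computing entropies:
H(A) = 0.5661 nats
H(B) = 0.9503 nats
H(C) = 1.0986 nats

The uniform distribution (where all probabilities equal 1/3) achieves the maximum entropy of log_e(3) = 1.0986 nats.

Distribution C has the highest entropy.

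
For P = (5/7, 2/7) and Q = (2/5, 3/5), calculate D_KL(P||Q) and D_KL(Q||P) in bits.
D_KL(P||Q) = 0.2917, D_KL(Q||P) = 0.3076

KL divergence is not symmetric: D_KL(P||Q) ≠ D_KL(Q||P) in general.

D_KL(P||Q) = 0.2917 bits
D_KL(Q||P) = 0.3076 bits

No, they are not equal!

This asymmetry is why KL divergence is not a true distance metric.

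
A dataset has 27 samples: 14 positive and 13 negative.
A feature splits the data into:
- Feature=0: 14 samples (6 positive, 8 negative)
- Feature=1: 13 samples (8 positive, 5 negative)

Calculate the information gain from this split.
0.0253 bits

Information Gain = H(Y) - H(Y|Feature)

Before split:
P(positive) = 14/27 = 0.5185
H(Y) = 0.9990 bits

After split:
Feature=0: H = 0.9852 bits (weight = 14/27)
Feature=1: H = 0.9612 bits (weight = 13/27)
H(Y|Feature) = (14/27)×0.9852 + (13/27)×0.9612 = 0.9737 bits

Information Gain = 0.9990 - 0.9737 = 0.0253 bits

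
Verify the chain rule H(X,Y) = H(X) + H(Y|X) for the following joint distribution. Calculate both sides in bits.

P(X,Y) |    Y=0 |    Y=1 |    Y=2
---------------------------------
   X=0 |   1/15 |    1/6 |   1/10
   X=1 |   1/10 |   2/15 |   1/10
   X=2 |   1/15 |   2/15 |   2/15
H(X,Y) = 3.1111, H(X) = 1.5850, H(Y|X) = 1.5261 (all in bits)

Chain rule: H(X,Y) = H(X) + H(Y|X)

Left side — joint entropy directly:
H(X,Y) = -Σ p(x,y) log p(x,y) = 3.1111 bits

Right side — compute H(Y|X) from the conditional distributions:
P(X) = (1/3, 1/3, 1/3), so H(X) = 1.5850 bits
H(Y|X) = Σ_x P(X=x) · H(Y|X=x):
  P(Y|X=0) = (1/5, 1/2, 3/10), H(Y|X=0) = 1.4855, weight P(X=0) = 1/3
  P(Y|X=1) = (3/10, 2/5, 3/10), H(Y|X=1) = 1.5710, weight P(X=1) = 1/3
  P(Y|X=2) = (1/5, 2/5, 2/5), H(Y|X=2) = 1.5219, weight P(X=2) = 1/3
H(Y|X) = 1.5261 bits

H(X) + H(Y|X) = 1.5850 + 1.5261 = 3.1111 bits

Both sides equal 3.1111 bits. ✓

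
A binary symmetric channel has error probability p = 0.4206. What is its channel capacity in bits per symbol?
0.0183 bits

For a binary symmetric channel (BSC) with error probability p:
Capacity C = 1 - H(p) bits per symbol

where H(p) = -p log₂(p) - (1-p) log₂(1-p) is the binary entropy function.

H(0.4206) = 0.9817 bits
C = 1 - 0.9817 = 0.0183 bits per symbol

This means we can reliably transmit up to 0.0183 bits of information per channel use.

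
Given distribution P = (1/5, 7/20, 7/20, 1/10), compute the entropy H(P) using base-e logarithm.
1.2870 nats

Shannon entropy is H(X) = -Σ p(x) log p(x).

For P = (1/5, 7/20, 7/20, 1/10):
H = -1/5 × log_e(1/5) -7/20 × log_e(7/20) -7/20 × log_e(7/20) -1/10 × log_e(1/10)
H = 1.2870 nats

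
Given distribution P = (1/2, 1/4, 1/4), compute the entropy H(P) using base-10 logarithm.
0.4515 dits

Shannon entropy is H(X) = -Σ p(x) log p(x).

For P = (1/2, 1/4, 1/4):
H = -1/2 × log_10(1/2) -1/4 × log_10(1/4) -1/4 × log_10(1/4)
H = 0.4515 dits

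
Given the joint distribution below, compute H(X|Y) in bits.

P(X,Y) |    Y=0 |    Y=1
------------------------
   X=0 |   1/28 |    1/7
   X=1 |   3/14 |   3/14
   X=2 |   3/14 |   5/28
1.4489 bits

Using the chain rule: H(X|Y) = H(X,Y) - H(Y)

First, compute H(X,Y) = 2.4452 bits

Marginal P(Y) = (13/28, 15/28)
H(Y) = 0.9963 bits

H(X|Y) = H(X,Y) - H(Y) = 2.4452 - 0.9963 = 1.4489 bits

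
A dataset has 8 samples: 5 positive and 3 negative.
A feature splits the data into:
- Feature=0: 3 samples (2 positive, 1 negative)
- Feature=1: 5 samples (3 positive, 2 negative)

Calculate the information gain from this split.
0.0032 bits

Information Gain = H(Y) - H(Y|Feature)

Before split:
P(positive) = 5/8 = 0.6250
H(Y) = 0.9544 bits

After split:
Feature=0: H = 0.9183 bits (weight = 3/8)
Feature=1: H = 0.9710 bits (weight = 5/8)
H(Y|Feature) = (3/8)×0.9183 + (5/8)×0.9710 = 0.9512 bits

Information Gain = 0.9544 - 0.9512 = 0.0032 bits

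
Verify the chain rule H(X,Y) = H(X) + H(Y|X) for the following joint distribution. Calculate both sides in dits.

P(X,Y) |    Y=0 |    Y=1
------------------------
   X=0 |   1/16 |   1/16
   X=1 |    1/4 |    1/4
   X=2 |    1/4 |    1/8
H(X,Y) = 0.7149, H(X) = 0.4231, H(Y|X) = 0.2918 (all in dits)

Chain rule: H(X,Y) = H(X) + H(Y|X)

Left side — joint entropy directly:
H(X,Y) = -Σ p(x,y) log p(x,y) = 0.7149 dits

Right side — compute H(Y|X) from the conditional distributions:
P(X) = (1/8, 1/2, 3/8), so H(X) = 0.4231 dits
H(Y|X) = Σ_x P(X=x) · H(Y|X=x):
  P(Y|X=0) = (1/2, 1/2), H(Y|X=0) = 0.3010, weight P(X=0) = 1/8
  P(Y|X=1) = (1/2, 1/2), H(Y|X=1) = 0.3010, weight P(X=1) = 1/2
  P(Y|X=2) = (2/3, 1/3), H(Y|X=2) = 0.2764, weight P(X=2) = 3/8
H(Y|X) = 0.2918 dits

H(X) + H(Y|X) = 0.4231 + 0.2918 = 0.7149 dits

Both sides equal 0.7149 dits. ✓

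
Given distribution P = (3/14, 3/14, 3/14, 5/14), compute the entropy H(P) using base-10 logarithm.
0.5898 dits

Shannon entropy is H(X) = -Σ p(x) log p(x).

For P = (3/14, 3/14, 3/14, 5/14):
H = -3/14 × log_10(3/14) -3/14 × log_10(3/14) -3/14 × log_10(3/14) -5/14 × log_10(5/14)
H = 0.5898 dits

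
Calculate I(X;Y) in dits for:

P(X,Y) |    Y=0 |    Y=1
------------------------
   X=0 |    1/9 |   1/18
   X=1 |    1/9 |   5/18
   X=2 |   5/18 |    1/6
0.0262 dits

Mutual information: I(X;Y) = H(X) + H(Y) - H(X,Y)

Marginals:
P(X) = (1/6, 7/18, 4/9), H(X) = 0.4457 dits
P(Y) = (1/2, 1/2), H(Y) = 0.3010 dits

Joint entropy: H(X,Y) = 0.7205 dits

I(X;Y) = 0.4457 + 0.3010 - 0.7205 = 0.0262 dits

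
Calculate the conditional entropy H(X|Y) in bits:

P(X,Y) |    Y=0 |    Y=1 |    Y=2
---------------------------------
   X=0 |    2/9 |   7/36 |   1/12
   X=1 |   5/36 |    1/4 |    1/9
0.9781 bits

Using the chain rule: H(X|Y) = H(X,Y) - H(Y)

First, compute H(X,Y) = 2.4881 bits

Marginal P(Y) = (13/36, 4/9, 7/36)
H(Y) = 1.5100 bits

H(X|Y) = H(X,Y) - H(Y) = 2.4881 - 1.5100 = 0.9781 bits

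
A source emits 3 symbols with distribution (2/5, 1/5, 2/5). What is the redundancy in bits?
0.0630 bits

Redundancy measures how far a source is from maximum entropy:
R = H_max - H(X)

Maximum entropy for 3 symbols: H_max = log_2(3) = 1.5850 bits
Actual entropy: H(X) = 1.5219 bits
Redundancy: R = 1.5850 - 1.5219 = 0.0630 bits

This redundancy represents potential for compression: the source could be compressed by 0.0630 bits per symbol.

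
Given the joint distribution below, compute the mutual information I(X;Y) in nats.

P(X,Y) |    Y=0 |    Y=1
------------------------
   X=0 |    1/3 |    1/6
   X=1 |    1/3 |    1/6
0.0000 nats

Mutual information: I(X;Y) = H(X) + H(Y) - H(X,Y)

Marginals:
P(X) = (1/2, 1/2), H(X) = 0.6931 nats
P(Y) = (2/3, 1/3), H(Y) = 0.6365 nats

Joint entropy: H(X,Y) = 1.3297 nats

I(X;Y) = 0.6931 + 0.6365 - 1.3297 = 0.0000 nats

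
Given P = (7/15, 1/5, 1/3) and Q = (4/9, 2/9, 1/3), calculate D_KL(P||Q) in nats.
0.0017 nats

KL divergence: D_KL(P||Q) = Σ p(x) log(p(x)/q(x))

Computing term by term:
  x=0: 7/15 × log_e[(7/15)/(4/9)] = 7/15 × 0.0488 = 0.0228
  x=1: 1/5 × log_e[(1/5)/(2/9)] = 1/5 × -0.1054 = -0.0211
  x=2: 1/3 × log_e[(1/3)/(1/3)] = 1/3 × 0.0000 = 0.0000

D_KL(P||Q) = 0.0017 nats

Note: KL divergence is always non-negative and equals 0 iff P = Q.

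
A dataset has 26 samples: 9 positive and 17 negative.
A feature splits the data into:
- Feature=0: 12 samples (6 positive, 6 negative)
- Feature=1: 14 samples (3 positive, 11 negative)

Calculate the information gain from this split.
0.0654 bits

Information Gain = H(Y) - H(Y|Feature)

Before split:
P(positive) = 9/26 = 0.3462
H(Y) = 0.9306 bits

After split:
Feature=0: H = 1.0000 bits (weight = 12/26)
Feature=1: H = 0.7496 bits (weight = 14/26)
H(Y|Feature) = (12/26)×1.0000 + (14/26)×0.7496 = 0.8652 bits

Information Gain = 0.9306 - 0.8652 = 0.0654 bits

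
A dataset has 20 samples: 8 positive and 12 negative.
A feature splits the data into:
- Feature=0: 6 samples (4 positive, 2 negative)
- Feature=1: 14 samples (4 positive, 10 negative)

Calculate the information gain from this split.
0.0913 bits

Information Gain = H(Y) - H(Y|Feature)

Before split:
P(positive) = 8/20 = 0.4000
H(Y) = 0.9710 bits

After split:
Feature=0: H = 0.9183 bits (weight = 6/20)
Feature=1: H = 0.8631 bits (weight = 14/20)
H(Y|Feature) = (6/20)×0.9183 + (14/20)×0.8631 = 0.8797 bits

Information Gain = 0.9710 - 0.8797 = 0.0913 bits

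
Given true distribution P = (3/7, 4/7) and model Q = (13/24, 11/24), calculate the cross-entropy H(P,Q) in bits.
1.0222 bits

Cross-entropy: H(P,Q) = -Σ p(x) log q(x)

Alternatively: H(P,Q) = H(P) + D_KL(P||Q)
H(P) = 0.9852 bits
D_KL(P||Q) = 0.0370 bits

H(P,Q) = 0.9852 + 0.0370 = 1.0222 bits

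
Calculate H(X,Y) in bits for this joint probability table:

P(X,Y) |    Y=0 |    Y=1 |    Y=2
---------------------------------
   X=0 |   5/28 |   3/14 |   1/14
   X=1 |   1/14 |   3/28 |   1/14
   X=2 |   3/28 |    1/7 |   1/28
2.9992 bits

Joint entropy is H(X,Y) = -Σ_{x,y} p(x,y) log p(x,y).

Summing over all non-zero entries:
H(X,Y) = -[5/28·log_2(5/28) + 3/14·log_2(3/14) + 1/14·log_2(1/14) + 1/14·log_2(1/14) + 3/28·log_2(3/28) + 1/14·log_2(1/14) + 3/28·log_2(3/28) + 1/7·log_2(1/7) + 1/28·log_2(1/28)]
H(X,Y) = 2.9992 bits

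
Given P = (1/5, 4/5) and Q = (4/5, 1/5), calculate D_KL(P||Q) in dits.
0.3612 dits

KL divergence: D_KL(P||Q) = Σ p(x) log(p(x)/q(x))

Computing term by term:
  x=0: 1/5 × log_10[(1/5)/(4/5)] = 1/5 × -0.6021 = -0.1204
  x=1: 4/5 × log_10[(4/5)/(1/5)] = 4/5 × 0.6021 = 0.4816

D_KL(P||Q) = 0.3612 dits

Note: KL divergence is always non-negative and equals 0 iff P = Q.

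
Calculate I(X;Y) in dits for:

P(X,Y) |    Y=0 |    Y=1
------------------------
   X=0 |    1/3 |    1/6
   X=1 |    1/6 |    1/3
0.0246 dits

Mutual information: I(X;Y) = H(X) + H(Y) - H(X,Y)

Marginals:
P(X) = (1/2, 1/2), H(X) = 0.3010 dits
P(Y) = (1/2, 1/2), H(Y) = 0.3010 dits

Joint entropy: H(X,Y) = 0.5775 dits

I(X;Y) = 0.3010 + 0.3010 - 0.5775 = 0.0246 dits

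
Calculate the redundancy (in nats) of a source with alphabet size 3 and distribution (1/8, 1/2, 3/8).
0.1243 nats

Redundancy measures how far a source is from maximum entropy:
R = H_max - H(X)

Maximum entropy for 3 symbols: H_max = log_e(3) = 1.0986 nats
Actual entropy: H(X) = 0.9743 nats
Redundancy: R = 1.0986 - 0.9743 = 0.1243 nats

This redundancy represents potential for compression: the source could be compressed by 0.1243 nats per symbol.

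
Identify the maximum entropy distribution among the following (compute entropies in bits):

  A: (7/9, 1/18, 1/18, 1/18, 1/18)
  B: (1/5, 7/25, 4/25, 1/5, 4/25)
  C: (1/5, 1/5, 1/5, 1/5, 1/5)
C

For a discrete distribution over n outcomes, entropy is maximized by the uniform distribution.

Computing entropies:
H(A) = 1.2086 bits
H(B) = 2.2890 bits
H(C) = 2.3219 bits

The uniform distribution (where all probabilities equal 1/5) achieves the maximum entropy of log_2(5) = 2.3219 bits.

Distribution C has the highest entropy.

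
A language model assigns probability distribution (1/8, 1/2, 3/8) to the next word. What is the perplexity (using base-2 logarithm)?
2.6494

Perplexity is 2^H (or exp(H) for natural log).

First, H = -Σ p log p = 1.4056 bits
Perplexity = 2^1.4056 = 2.6494

Interpretation: The model's uncertainty is equivalent to choosing uniformly among 2.6 options.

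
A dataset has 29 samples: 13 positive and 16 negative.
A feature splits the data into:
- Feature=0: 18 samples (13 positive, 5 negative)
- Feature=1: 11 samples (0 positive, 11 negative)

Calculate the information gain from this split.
0.4632 bits

Information Gain = H(Y) - H(Y|Feature)

Before split:
P(positive) = 13/29 = 0.4483
H(Y) = 0.9923 bits

After split:
Feature=0: H = 0.8524 bits (weight = 18/29)
Feature=1: H = 0.0000 bits (weight = 11/29)
H(Y|Feature) = (18/29)×0.8524 + (11/29)×0.0000 = 0.5291 bits

Information Gain = 0.9923 - 0.5291 = 0.4632 bits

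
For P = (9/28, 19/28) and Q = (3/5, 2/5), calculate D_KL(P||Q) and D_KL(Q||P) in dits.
D_KL(P||Q) = 0.0686, D_KL(Q||P) = 0.0708

KL divergence is not symmetric: D_KL(P||Q) ≠ D_KL(Q||P) in general.

D_KL(P||Q) = 0.0686 dits
D_KL(Q||P) = 0.0708 dits

No, they are not equal!

This asymmetry is why KL divergence is not a true distance metric.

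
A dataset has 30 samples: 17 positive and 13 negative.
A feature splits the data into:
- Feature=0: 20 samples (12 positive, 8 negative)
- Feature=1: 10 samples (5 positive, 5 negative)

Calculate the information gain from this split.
0.0065 bits

Information Gain = H(Y) - H(Y|Feature)

Before split:
P(positive) = 17/30 = 0.5667
H(Y) = 0.9871 bits

After split:
Feature=0: H = 0.9710 bits (weight = 20/30)
Feature=1: H = 1.0000 bits (weight = 10/30)
H(Y|Feature) = (20/30)×0.9710 + (10/30)×1.0000 = 0.9806 bits

Information Gain = 0.9871 - 0.9806 = 0.0065 bits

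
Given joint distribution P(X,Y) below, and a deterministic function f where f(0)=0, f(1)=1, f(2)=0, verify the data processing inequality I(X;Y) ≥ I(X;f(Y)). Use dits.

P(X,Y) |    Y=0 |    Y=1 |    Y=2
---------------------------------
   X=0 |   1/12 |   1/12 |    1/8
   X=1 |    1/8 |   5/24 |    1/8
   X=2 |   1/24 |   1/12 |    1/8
I(X;Y) = 0.0111, I(X;f(Y)) = 0.0053, inequality holds: 0.0111 ≥ 0.0053

Data Processing Inequality: For any Markov chain X → Y → Z, we have I(X;Y) ≥ I(X;Z).

Here Z = f(Y) is a deterministic function of Y, forming X → Y → Z.

Original I(X;Y) = 0.0111 dits

After applying f:
P(X,Z) where Z=f(Y):
- P(X,Z=0) = P(X,Y=0) + P(X,Y=2)
- P(X,Z=1) = P(X,Y=1)

I(X;Z) = I(X;f(Y)) = 0.0053 dits

Verification: 0.0111 ≥ 0.0053 ✓

Information cannot be created by processing; the function f can only lose information about X.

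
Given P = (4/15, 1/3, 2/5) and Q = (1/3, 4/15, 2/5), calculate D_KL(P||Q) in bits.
0.0215 bits

KL divergence: D_KL(P||Q) = Σ p(x) log(p(x)/q(x))

Computing term by term:
  x=0: 4/15 × log_2[(4/15)/(1/3)] = 4/15 × -0.3219 = -0.0858
  x=1: 1/3 × log_2[(1/3)/(4/15)] = 1/3 × 0.3219 = 0.1073
  x=2: 2/5 × log_2[(2/5)/(2/5)] = 2/5 × 0.0000 = 0.0000

D_KL(P||Q) = 0.0215 bits

Note: KL divergence is always non-negative and equals 0 iff P = Q.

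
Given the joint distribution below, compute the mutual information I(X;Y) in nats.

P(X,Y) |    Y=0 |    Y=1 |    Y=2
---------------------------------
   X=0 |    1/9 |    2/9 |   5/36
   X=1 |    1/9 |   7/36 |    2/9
0.0091 nats

Mutual information: I(X;Y) = H(X) + H(Y) - H(X,Y)

Marginals:
P(X) = (17/36, 19/36), H(X) = 0.6916 nats
P(Y) = (2/9, 5/12, 13/36), H(Y) = 1.0668 nats

Joint entropy: H(X,Y) = 1.7494 nats

I(X;Y) = 0.6916 + 1.0668 - 1.7494 = 0.0091 nats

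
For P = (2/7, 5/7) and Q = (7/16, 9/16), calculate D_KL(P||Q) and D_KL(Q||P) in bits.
D_KL(P||Q) = 0.0705, D_KL(Q||P) = 0.0751

KL divergence is not symmetric: D_KL(P||Q) ≠ D_KL(Q||P) in general.

D_KL(P||Q) = 0.0705 bits
D_KL(Q||P) = 0.0751 bits

No, they are not equal!

This asymmetry is why KL divergence is not a true distance metric.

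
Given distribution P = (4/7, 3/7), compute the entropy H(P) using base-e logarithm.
0.6829 nats

Shannon entropy is H(X) = -Σ p(x) log p(x).

For P = (4/7, 3/7):
H = -4/7 × log_e(4/7) -3/7 × log_e(3/7)
H = 0.6829 nats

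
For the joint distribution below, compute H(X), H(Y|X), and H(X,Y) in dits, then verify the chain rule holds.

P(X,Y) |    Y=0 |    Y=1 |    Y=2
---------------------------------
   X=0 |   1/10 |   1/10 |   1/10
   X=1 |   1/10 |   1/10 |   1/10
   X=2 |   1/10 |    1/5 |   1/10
H(X,Y) = 0.9398, H(X) = 0.4729, H(Y|X) = 0.4669 (all in dits)

Chain rule: H(X,Y) = H(X) + H(Y|X)

Left side — joint entropy directly:
H(X,Y) = -Σ p(x,y) log p(x,y) = 0.9398 dits

Right side — compute H(Y|X) from the conditional distributions:
P(X) = (3/10, 3/10, 2/5), so H(X) = 0.4729 dits
H(Y|X) = Σ_x P(X=x) · H(Y|X=x):
  P(Y|X=0) = (1/3, 1/3, 1/3), H(Y|X=0) = 0.4771, weight P(X=0) = 3/10
  P(Y|X=1) = (1/3, 1/3, 1/3), H(Y|X=1) = 0.4771, weight P(X=1) = 3/10
  P(Y|X=2) = (1/4, 1/2, 1/4), H(Y|X=2) = 0.4515, weight P(X=2) = 2/5
H(Y|X) = 0.4669 dits

H(X) + H(Y|X) = 0.4729 + 0.4669 = 0.9398 dits

Both sides equal 0.9398 dits. ✓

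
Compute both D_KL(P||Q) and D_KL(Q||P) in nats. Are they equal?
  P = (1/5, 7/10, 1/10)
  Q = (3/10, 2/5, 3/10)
D_KL(P||Q) = 0.2008, D_KL(Q||P) = 0.2274

KL divergence is not symmetric: D_KL(P||Q) ≠ D_KL(Q||P) in general.

D_KL(P||Q) = 0.2008 nats
D_KL(Q||P) = 0.2274 nats

No, they are not equal!

This asymmetry is why KL divergence is not a true distance metric.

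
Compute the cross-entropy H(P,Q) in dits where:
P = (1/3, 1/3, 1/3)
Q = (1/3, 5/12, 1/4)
0.4865 dits

Cross-entropy: H(P,Q) = -Σ p(x) log q(x)

Alternatively: H(P,Q) = H(P) + D_KL(P||Q)
H(P) = 0.4771 dits
D_KL(P||Q) = 0.0093 dits

H(P,Q) = 0.4771 + 0.0093 = 0.4865 dits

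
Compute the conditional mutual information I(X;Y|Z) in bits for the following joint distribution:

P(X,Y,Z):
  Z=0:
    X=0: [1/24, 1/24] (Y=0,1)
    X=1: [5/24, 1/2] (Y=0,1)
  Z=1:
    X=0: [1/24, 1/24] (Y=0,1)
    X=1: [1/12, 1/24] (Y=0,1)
0.0141 bits

Conditional mutual information: I(X;Y|Z) = H(X|Z) + H(Y|Z) - H(X,Y|Z)

H(Z) = 0.7383
H(X,Z) = 1.3249 → H(X|Z) = 0.5866
H(Y,Z) = 1.6529 → H(Y|Z) = 0.9146
H(X,Y,Z) = 2.2254 → H(X,Y|Z) = 1.4871

I(X;Y|Z) = 0.5866 + 0.9146 - 1.4871 = 0.0141 bits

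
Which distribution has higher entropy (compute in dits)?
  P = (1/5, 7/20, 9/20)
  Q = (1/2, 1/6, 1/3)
P

Computing entropies in dits:
H(P) = 0.4554
H(Q) = 0.4392

Distribution P has higher entropy.

Intuition: The distribution closer to uniform (more spread out) has higher entropy.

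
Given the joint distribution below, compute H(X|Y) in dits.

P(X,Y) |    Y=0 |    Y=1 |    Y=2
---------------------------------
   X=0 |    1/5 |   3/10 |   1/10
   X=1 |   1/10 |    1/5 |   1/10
0.2893 dits

Using the chain rule: H(X|Y) = H(X,Y) - H(Y)

First, compute H(X,Y) = 0.7365 dits

Marginal P(Y) = (3/10, 1/2, 1/5)
H(Y) = 0.4472 dits

H(X|Y) = H(X,Y) - H(Y) = 0.7365 - 0.4472 = 0.2893 dits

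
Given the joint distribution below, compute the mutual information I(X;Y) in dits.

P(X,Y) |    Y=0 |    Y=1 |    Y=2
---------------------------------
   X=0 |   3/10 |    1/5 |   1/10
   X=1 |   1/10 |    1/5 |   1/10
0.0140 dits

Mutual information: I(X;Y) = H(X) + H(Y) - H(X,Y)

Marginals:
P(X) = (3/5, 2/5), H(X) = 0.2923 dits
P(Y) = (2/5, 2/5, 1/5), H(Y) = 0.4581 dits

Joint entropy: H(X,Y) = 0.7365 dits

I(X;Y) = 0.2923 + 0.4581 - 0.7365 = 0.0140 dits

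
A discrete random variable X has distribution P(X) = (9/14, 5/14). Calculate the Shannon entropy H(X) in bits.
0.9403 bits

Shannon entropy is H(X) = -Σ p(x) log p(x).

For P = (9/14, 5/14):
H = -9/14 × log_2(9/14) -5/14 × log_2(5/14)
H = 0.9403 bits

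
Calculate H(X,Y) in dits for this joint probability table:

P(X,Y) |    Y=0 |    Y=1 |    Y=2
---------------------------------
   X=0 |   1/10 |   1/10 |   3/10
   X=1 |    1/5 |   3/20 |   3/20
0.7438 dits

Joint entropy is H(X,Y) = -Σ_{x,y} p(x,y) log p(x,y).

Summing over all non-zero entries:
H(X,Y) = -[1/10·log_10(1/10) + 1/10·log_10(1/10) + 3/10·log_10(3/10) + 1/5·log_10(1/5) + 3/20·log_10(3/20) + 3/20·log_10(3/20)]
H(X,Y) = 0.7438 dits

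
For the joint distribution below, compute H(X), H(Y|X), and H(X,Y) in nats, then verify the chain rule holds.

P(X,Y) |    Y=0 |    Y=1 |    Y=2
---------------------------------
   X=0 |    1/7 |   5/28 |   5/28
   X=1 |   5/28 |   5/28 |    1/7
H(X,Y) = 1.7865, H(X) = 0.6931, H(Y|X) = 1.0934 (all in nats)

Chain rule: H(X,Y) = H(X) + H(Y|X)

Left side — joint entropy directly:
H(X,Y) = -Σ p(x,y) log p(x,y) = 1.7865 nats

Right side — compute H(Y|X) from the conditional distributions:
P(X) = (1/2, 1/2), so H(X) = 0.6931 nats
H(Y|X) = Σ_x P(X=x) · H(Y|X=x):
  P(Y|X=0) = (2/7, 5/14, 5/14), H(Y|X=0) = 1.0934, weight P(X=0) = 1/2
  P(Y|X=1) = (5/14, 5/14, 2/7), H(Y|X=1) = 1.0934, weight P(X=1) = 1/2
H(Y|X) = 1.0934 nats

H(X) + H(Y|X) = 0.6931 + 1.0934 = 1.7865 nats

Both sides equal 1.7865 nats. ✓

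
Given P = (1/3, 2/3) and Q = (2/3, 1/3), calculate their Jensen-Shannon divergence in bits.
0.0817 bits

Jensen-Shannon divergence is:
JSD(P||Q) = 0.5 × D_KL(P||M) + 0.5 × D_KL(Q||M)
where M = 0.5 × (P + Q) is the mixture distribution.

M = 0.5 × (1/3, 2/3) + 0.5 × (2/3, 1/3) = (1/2, 1/2)

D_KL(P||M) = 0.0817 bits
D_KL(Q||M) = 0.0817 bits

JSD(P||Q) = 0.5 × 0.0817 + 0.5 × 0.0817 = 0.0817 bits

Unlike KL divergence, JSD is symmetric and bounded: 0 ≤ JSD ≤ log(2).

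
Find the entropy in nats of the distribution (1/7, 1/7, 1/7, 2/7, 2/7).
1.5498 nats

Shannon entropy is H(X) = -Σ p(x) log p(x).

For P = (1/7, 1/7, 1/7, 2/7, 2/7):
H = -1/7 × log_e(1/7) -1/7 × log_e(1/7) -1/7 × log_e(1/7) -2/7 × log_e(2/7) -2/7 × log_e(2/7)
H = 1.5498 nats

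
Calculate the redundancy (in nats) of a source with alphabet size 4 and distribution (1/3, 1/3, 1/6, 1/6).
0.0566 nats

Redundancy measures how far a source is from maximum entropy:
R = H_max - H(X)

Maximum entropy for 4 symbols: H_max = log_e(4) = 1.3863 nats
Actual entropy: H(X) = 1.3297 nats
Redundancy: R = 1.3863 - 1.3297 = 0.0566 nats

This redundancy represents potential for compression: the source could be compressed by 0.0566 nats per symbol.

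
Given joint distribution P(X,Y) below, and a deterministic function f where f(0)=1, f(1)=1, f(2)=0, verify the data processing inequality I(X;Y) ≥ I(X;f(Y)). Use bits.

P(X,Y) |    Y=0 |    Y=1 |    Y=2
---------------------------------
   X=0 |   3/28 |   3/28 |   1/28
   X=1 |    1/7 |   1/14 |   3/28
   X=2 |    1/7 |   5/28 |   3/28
I(X;Y) = 0.0397, I(X;f(Y)) = 0.0205, inequality holds: 0.0397 ≥ 0.0205

Data Processing Inequality: For any Markov chain X → Y → Z, we have I(X;Y) ≥ I(X;Z).

Here Z = f(Y) is a deterministic function of Y, forming X → Y → Z.

Original I(X;Y) = 0.0397 bits

After applying f:
P(X,Z) where Z=f(Y):
- P(X,Z=0) = P(X,Y=2)
- P(X,Z=1) = P(X,Y=0) + P(X,Y=1)

I(X;Z) = I(X;f(Y)) = 0.0205 bits

Verification: 0.0397 ≥ 0.0205 ✓

Information cannot be created by processing; the function f can only lose information about X.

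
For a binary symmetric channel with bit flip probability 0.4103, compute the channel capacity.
0.0233 bits

For a binary symmetric channel (BSC) with error probability p:
Capacity C = 1 - H(p) bits per symbol

where H(p) = -p log₂(p) - (1-p) log₂(1-p) is the binary entropy function.

H(0.4103) = 0.9767 bits
C = 1 - 0.9767 = 0.0233 bits per symbol

This means we can reliably transmit up to 0.0233 bits of information per channel use.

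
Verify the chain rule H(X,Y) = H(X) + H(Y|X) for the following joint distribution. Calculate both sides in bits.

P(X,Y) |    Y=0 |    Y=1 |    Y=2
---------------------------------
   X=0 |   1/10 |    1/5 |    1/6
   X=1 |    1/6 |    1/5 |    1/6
H(X,Y) = 2.5534, H(X) = 0.9968, H(Y|X) = 1.5567 (all in bits)

Chain rule: H(X,Y) = H(X) + H(Y|X)

Left side — joint entropy directly:
H(X,Y) = -Σ p(x,y) log p(x,y) = 2.5534 bits

Right side — compute H(Y|X) from the conditional distributions:
P(X) = (7/15, 8/15), so H(X) = 0.9968 bits
H(Y|X) = Σ_x P(X=x) · H(Y|X=x):
  P(Y|X=0) = (3/14, 3/7, 5/14), H(Y|X=0) = 1.5306, weight P(X=0) = 7/15
  P(Y|X=1) = (5/16, 3/8, 5/16), H(Y|X=1) = 1.5794, weight P(X=1) = 8/15
H(Y|X) = 1.5567 bits

H(X) + H(Y|X) = 0.9968 + 1.5567 = 2.5534 bits

Both sides equal 2.5534 bits. ✓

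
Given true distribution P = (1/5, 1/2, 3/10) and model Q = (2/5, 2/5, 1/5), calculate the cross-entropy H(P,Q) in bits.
1.6219 bits

Cross-entropy: H(P,Q) = -Σ p(x) log q(x)

Alternatively: H(P,Q) = H(P) + D_KL(P||Q)
H(P) = 1.4855 bits
D_KL(P||Q) = 0.1365 bits

H(P,Q) = 1.4855 + 0.1365 = 1.6219 bits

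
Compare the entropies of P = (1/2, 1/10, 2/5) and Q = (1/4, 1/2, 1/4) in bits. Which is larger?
Q

Computing entropies in bits:
H(P) = 1.3610
H(Q) = 1.5000

Distribution Q has higher entropy.

Intuition: The distribution closer to uniform (more spread out) has higher entropy.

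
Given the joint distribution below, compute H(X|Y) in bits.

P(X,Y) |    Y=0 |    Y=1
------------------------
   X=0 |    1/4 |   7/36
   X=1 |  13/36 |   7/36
0.9853 bits

Using the chain rule: H(X|Y) = H(X,Y) - H(Y)

First, compute H(X,Y) = 1.9494 bits

Marginal P(Y) = (11/18, 7/18)
H(Y) = 0.9641 bits

H(X|Y) = H(X,Y) - H(Y) = 1.9494 - 0.9641 = 0.9853 bits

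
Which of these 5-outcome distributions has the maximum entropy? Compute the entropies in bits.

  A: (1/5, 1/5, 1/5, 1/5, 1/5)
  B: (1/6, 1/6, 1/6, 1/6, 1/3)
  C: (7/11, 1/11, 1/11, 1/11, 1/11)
A

For a discrete distribution over n outcomes, entropy is maximized by the uniform distribution.

Computing entropies:
H(A) = 2.3219 bits
H(B) = 2.2516 bits
H(C) = 1.6729 bits

The uniform distribution (where all probabilities equal 1/5) achieves the maximum entropy of log_2(5) = 2.3219 bits.

Distribution A has the highest entropy.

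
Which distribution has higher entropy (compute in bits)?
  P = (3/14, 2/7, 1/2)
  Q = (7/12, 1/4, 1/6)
P

Computing entropies in bits:
H(P) = 1.4926
H(Q) = 1.3844

Distribution P has higher entropy.

Intuition: The distribution closer to uniform (more spread out) has higher entropy.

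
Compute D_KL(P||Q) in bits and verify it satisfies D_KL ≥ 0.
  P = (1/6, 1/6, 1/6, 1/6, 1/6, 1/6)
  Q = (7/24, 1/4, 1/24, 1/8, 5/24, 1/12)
0.2835 bits

KL divergence satisfies the Gibbs inequality: D_KL(P||Q) ≥ 0 for all distributions P, Q.

D_KL(P||Q) = Σ p(x) log(p(x)/q(x))
Term by term:
  x=0: 1/6 × log_2[(1/6)/(7/24)] = -0.1346
  x=1: 1/6 × log_2[(1/6)/(1/4)] = -0.0975
  x=2: 1/6 × log_2[(1/6)/(1/24)] = 0.3333
  x=3: 1/6 × log_2[(1/6)/(1/8)] = 0.0692
  x=4: 1/6 × log_2[(1/6)/(5/24)] = -0.0537
  x=5: 1/6 × log_2[(1/6)/(1/12)] = 0.1667
D_KL(P||Q) = 0.2835 bits

D_KL(P||Q) = 0.2835 ≥ 0 ✓

This non-negativity is a fundamental property: relative entropy cannot be negative because it measures how different Q is from P.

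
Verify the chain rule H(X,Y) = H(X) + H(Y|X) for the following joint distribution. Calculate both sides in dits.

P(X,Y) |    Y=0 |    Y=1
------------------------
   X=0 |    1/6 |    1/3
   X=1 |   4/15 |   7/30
H(X,Y) = 0.5893, H(X) = 0.3010, H(Y|X) = 0.2882 (all in dits)

Chain rule: H(X,Y) = H(X) + H(Y|X)

Left side — joint entropy directly:
H(X,Y) = -Σ p(x,y) log p(x,y) = 0.5893 dits

Right side — compute H(Y|X) from the conditional distributions:
P(X) = (1/2, 1/2), so H(X) = 0.3010 dits
H(Y|X) = Σ_x P(X=x) · H(Y|X=x):
  P(Y|X=0) = (1/3, 2/3), H(Y|X=0) = 0.2764, weight P(X=0) = 1/2
  P(Y|X=1) = (8/15, 7/15), H(Y|X=1) = 0.3001, weight P(X=1) = 1/2
H(Y|X) = 0.2882 dits

H(X) + H(Y|X) = 0.3010 + 0.2882 = 0.5893 dits

Both sides equal 0.5893 dits. ✓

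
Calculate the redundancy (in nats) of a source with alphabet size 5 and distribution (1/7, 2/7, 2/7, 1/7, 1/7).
0.0596 nats

Redundancy measures how far a source is from maximum entropy:
R = H_max - H(X)

Maximum entropy for 5 symbols: H_max = log_e(5) = 1.6094 nats
Actual entropy: H(X) = 1.5498 nats
Redundancy: R = 1.6094 - 1.5498 = 0.0596 nats

This redundancy represents potential for compression: the source could be compressed by 0.0596 nats per symbol.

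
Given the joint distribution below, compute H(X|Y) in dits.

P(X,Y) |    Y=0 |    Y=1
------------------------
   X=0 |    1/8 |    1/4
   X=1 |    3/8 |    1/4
0.2726 dits

Using the chain rule: H(X|Y) = H(X,Y) - H(Y)

First, compute H(X,Y) = 0.5737 dits

Marginal P(Y) = (1/2, 1/2)
H(Y) = 0.3010 dits

H(X|Y) = H(X,Y) - H(Y) = 0.5737 - 0.3010 = 0.2726 dits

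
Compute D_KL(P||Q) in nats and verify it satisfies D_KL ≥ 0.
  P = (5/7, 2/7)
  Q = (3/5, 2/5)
0.0284 nats

KL divergence satisfies the Gibbs inequality: D_KL(P||Q) ≥ 0 for all distributions P, Q.

D_KL(P||Q) = Σ p(x) log(p(x)/q(x))
Term by term:
  x=0: 5/7 × log_e[(5/7)/(3/5)] = 0.1245
  x=1: 2/7 × log_e[(2/7)/(2/5)] = -0.0961
D_KL(P||Q) = 0.0284 nats

D_KL(P||Q) = 0.0284 ≥ 0 ✓

This non-negativity is a fundamental property: relative entropy cannot be negative because it measures how different Q is from P.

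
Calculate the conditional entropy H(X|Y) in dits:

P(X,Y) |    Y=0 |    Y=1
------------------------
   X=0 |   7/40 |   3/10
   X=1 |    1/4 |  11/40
0.2979 dits

Using the chain rule: H(X|Y) = H(X,Y) - H(Y)

First, compute H(X,Y) = 0.5940 dits

Marginal P(Y) = (17/40, 23/40)
H(Y) = 0.2961 dits

H(X|Y) = H(X,Y) - H(Y) = 0.5940 - 0.2961 = 0.2979 dits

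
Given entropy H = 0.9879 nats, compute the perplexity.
2.6856

Perplexity is e^H (or exp(H) for natural log).

H = 0.9879 nats
Perplexity = e^0.9879 = 2.6856

Interpretation: The model's uncertainty is equivalent to choosing uniformly among 2.7 options.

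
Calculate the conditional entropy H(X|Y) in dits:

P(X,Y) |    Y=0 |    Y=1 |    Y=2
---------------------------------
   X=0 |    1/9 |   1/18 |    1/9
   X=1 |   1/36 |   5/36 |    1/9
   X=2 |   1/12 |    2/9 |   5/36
0.4410 dits

Using the chain rule: H(X|Y) = H(X,Y) - H(Y)

First, compute H(X,Y) = 0.9043 dits

Marginal P(Y) = (2/9, 5/12, 13/36)
H(Y) = 0.4633 dits

H(X|Y) = H(X,Y) - H(Y) = 0.9043 - 0.4633 = 0.4410 dits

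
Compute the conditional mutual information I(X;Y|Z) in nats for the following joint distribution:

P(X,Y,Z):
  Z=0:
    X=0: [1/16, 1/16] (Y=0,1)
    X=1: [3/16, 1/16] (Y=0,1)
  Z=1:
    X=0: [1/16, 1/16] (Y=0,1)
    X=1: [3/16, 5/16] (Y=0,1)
0.0147 nats

Conditional mutual information: I(X;Y|Z) = H(X|Z) + H(Y|Z) - H(X,Y|Z)

H(Z) = 0.6616
H(X,Z) = 1.2130 → H(X|Z) = 0.5514
H(Y,Z) = 1.3209 → H(Y|Z) = 0.6593
H(X,Y,Z) = 1.8577 → H(X,Y|Z) = 1.1961

I(X;Y|Z) = 0.5514 + 0.6593 - 1.1961 = 0.0147 nats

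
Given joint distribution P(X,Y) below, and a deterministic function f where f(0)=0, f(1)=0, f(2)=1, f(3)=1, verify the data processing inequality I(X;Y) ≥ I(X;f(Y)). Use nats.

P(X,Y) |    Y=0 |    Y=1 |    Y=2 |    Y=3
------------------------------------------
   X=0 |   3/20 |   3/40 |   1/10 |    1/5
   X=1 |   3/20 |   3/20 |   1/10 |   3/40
I(X;Y) = 0.0410, I(X;f(Y)) = 0.0208, inequality holds: 0.0410 ≥ 0.0208

Data Processing Inequality: For any Markov chain X → Y → Z, we have I(X;Y) ≥ I(X;Z).

Here Z = f(Y) is a deterministic function of Y, forming X → Y → Z.

Original I(X;Y) = 0.0410 nats

After applying f:
P(X,Z) where Z=f(Y):
- P(X,Z=0) = P(X,Y=0) + P(X,Y=1)
- P(X,Z=1) = P(X,Y=2) + P(X,Y=3)

I(X;Z) = I(X;f(Y)) = 0.0208 nats

Verification: 0.0410 ≥ 0.0208 ✓

Information cannot be created by processing; the function f can only lose information about X.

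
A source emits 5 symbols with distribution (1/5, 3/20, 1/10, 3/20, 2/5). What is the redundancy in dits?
0.0528 dits

Redundancy measures how far a source is from maximum entropy:
R = H_max - H(X)

Maximum entropy for 5 symbols: H_max = log_10(5) = 0.6990 dits
Actual entropy: H(X) = 0.6461 dits
Redundancy: R = 0.6990 - 0.6461 = 0.0528 dits

This redundancy represents potential for compression: the source could be compressed by 0.0528 dits per symbol.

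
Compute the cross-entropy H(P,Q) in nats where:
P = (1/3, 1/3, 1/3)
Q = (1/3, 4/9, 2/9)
1.1379 nats

Cross-entropy: H(P,Q) = -Σ p(x) log q(x)

Alternatively: H(P,Q) = H(P) + D_KL(P||Q)
H(P) = 1.0986 nats
D_KL(P||Q) = 0.0393 nats

H(P,Q) = 1.0986 + 0.0393 = 1.1379 nats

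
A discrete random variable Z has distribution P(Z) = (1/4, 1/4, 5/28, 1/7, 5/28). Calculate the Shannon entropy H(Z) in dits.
0.6890 dits

Shannon entropy is H(X) = -Σ p(x) log p(x).

For P = (1/4, 1/4, 5/28, 1/7, 5/28):
H = -1/4 × log_10(1/4) -1/4 × log_10(1/4) -5/28 × log_10(5/28) -1/7 × log_10(1/7) -5/28 × log_10(5/28)
H = 0.6890 dits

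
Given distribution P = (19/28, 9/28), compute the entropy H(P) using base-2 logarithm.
0.9059 bits

Shannon entropy is H(X) = -Σ p(x) log p(x).

For P = (19/28, 9/28):
H = -19/28 × log_2(19/28) -9/28 × log_2(9/28)
H = 0.9059 bits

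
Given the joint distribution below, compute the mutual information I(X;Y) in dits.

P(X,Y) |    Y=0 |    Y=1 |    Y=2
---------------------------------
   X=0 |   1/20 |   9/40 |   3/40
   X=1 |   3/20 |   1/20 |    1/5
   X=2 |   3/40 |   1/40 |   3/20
0.0666 dits

Mutual information: I(X;Y) = H(X) + H(Y) - H(X,Y)

Marginals:
P(X) = (7/20, 2/5, 1/4), H(X) = 0.4693 dits
P(Y) = (11/40, 3/10, 17/40), H(Y) = 0.4690 dits

Joint entropy: H(X,Y) = 0.8716 dits

I(X;Y) = 0.4693 + 0.4690 - 0.8716 = 0.0666 dits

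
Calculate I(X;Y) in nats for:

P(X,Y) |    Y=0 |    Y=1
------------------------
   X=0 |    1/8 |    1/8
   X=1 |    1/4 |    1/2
0.0109 nats

Mutual information: I(X;Y) = H(X) + H(Y) - H(X,Y)

Marginals:
P(X) = (1/4, 3/4), H(X) = 0.5623 nats
P(Y) = (3/8, 5/8), H(Y) = 0.6616 nats

Joint entropy: H(X,Y) = 1.2130 nats

I(X;Y) = 0.5623 + 0.6616 - 1.2130 = 0.0109 nats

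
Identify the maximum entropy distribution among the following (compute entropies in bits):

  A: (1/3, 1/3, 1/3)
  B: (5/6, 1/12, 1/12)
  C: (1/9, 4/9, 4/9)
A

For a discrete distribution over n outcomes, entropy is maximized by the uniform distribution.

Computing entropies:
H(A) = 1.5850 bits
H(B) = 0.8167 bits
H(C) = 1.3921 bits

The uniform distribution (where all probabilities equal 1/3) achieves the maximum entropy of log_2(3) = 1.5850 bits.

Distribution A has the highest entropy.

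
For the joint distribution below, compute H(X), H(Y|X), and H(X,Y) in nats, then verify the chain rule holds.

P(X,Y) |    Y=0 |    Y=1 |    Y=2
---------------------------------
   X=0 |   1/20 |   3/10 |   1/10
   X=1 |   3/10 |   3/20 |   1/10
H(X,Y) = 1.6173, H(X) = 0.6881, H(Y|X) = 0.9291 (all in nats)

Chain rule: H(X,Y) = H(X) + H(Y|X)

Left side — joint entropy directly:
H(X,Y) = -Σ p(x,y) log p(x,y) = 1.6173 nats

Right side — compute H(Y|X) from the conditional distributions:
P(X) = (9/20, 11/20), so H(X) = 0.6881 nats
H(Y|X) = Σ_x P(X=x) · H(Y|X=x):
  P(Y|X=0) = (1/9, 2/3, 2/9), H(Y|X=0) = 0.8487, weight P(X=0) = 9/20
  P(Y|X=1) = (6/11, 3/11, 2/11), H(Y|X=1) = 0.9949, weight P(X=1) = 11/20
H(Y|X) = 0.9291 nats

H(X) + H(Y|X) = 0.6881 + 0.9291 = 1.6173 nats

Both sides equal 1.6173 nats. ✓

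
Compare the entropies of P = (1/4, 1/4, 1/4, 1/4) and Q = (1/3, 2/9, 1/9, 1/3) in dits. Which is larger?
P

Computing entropies in dits:
H(P) = 0.6021
H(Q) = 0.5693

Distribution P has higher entropy.

Intuition: The distribution closer to uniform (more spread out) has higher entropy.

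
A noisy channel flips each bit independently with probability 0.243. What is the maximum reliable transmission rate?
0.2000 bits

For a binary symmetric channel (BSC) with error probability p:
Capacity C = 1 - H(p) bits per symbol

where H(p) = -p log₂(p) - (1-p) log₂(1-p) is the binary entropy function.

H(0.243) = 0.8000 bits
C = 1 - 0.8000 = 0.2000 bits per symbol

This means we can reliably transmit up to 0.2000 bits of information per channel use.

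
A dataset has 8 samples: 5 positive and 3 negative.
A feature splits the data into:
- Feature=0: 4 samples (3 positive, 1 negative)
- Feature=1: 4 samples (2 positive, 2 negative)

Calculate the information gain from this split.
0.0488 bits

Information Gain = H(Y) - H(Y|Feature)

Before split:
P(positive) = 5/8 = 0.6250
H(Y) = 0.9544 bits

After split:
Feature=0: H = 0.8113 bits (weight = 4/8)
Feature=1: H = 1.0000 bits (weight = 4/8)
H(Y|Feature) = (4/8)×0.8113 + (4/8)×1.0000 = 0.9056 bits

Information Gain = 0.9544 - 0.9056 = 0.0488 bits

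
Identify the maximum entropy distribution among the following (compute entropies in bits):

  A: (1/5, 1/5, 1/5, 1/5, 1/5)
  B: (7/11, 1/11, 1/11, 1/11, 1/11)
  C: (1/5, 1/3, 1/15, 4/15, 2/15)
A

For a discrete distribution over n outcomes, entropy is maximized by the uniform distribution.

Computing entropies:
H(A) = 2.3219 bits
H(B) = 1.6729 bits
H(C) = 2.1493 bits

The uniform distribution (where all probabilities equal 1/5) achieves the maximum entropy of log_2(5) = 2.3219 bits.

Distribution A has the highest entropy.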